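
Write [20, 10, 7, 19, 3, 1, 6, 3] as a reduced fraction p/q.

2353084/117077

Fold from the inside: start with 3/1.
  6 + 1/3 = 19/3
  1 + 3/19 = 22/19
  3 + 19/22 = 85/22
  19 + 22/85 = 1637/85
  7 + 85/1637 = 11544/1637
  10 + 1637/11544 = 117077/11544
  20 + 11544/117077 = 2353084/117077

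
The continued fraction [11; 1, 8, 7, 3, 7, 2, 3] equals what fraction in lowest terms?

Fold from the inside: start with 3/1.
  2 + 1/3 = 7/3
  7 + 3/7 = 52/7
  3 + 7/52 = 163/52
  7 + 52/163 = 1193/163
  8 + 163/1193 = 9707/1193
  1 + 1193/9707 = 10900/9707
  11 + 9707/10900 = 129607/10900

129607/10900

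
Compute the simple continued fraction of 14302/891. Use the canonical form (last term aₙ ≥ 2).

[16; 19, 2, 1, 2, 2, 2]

14302 = 16·891 + 46
891 = 19·46 + 17
46 = 2·17 + 12
17 = 1·12 + 5
12 = 2·5 + 2
5 = 2·2 + 1
2 = 2·1 + 0  (stop)
So 14302/891 = [16; 19, 2, 1, 2, 2, 2].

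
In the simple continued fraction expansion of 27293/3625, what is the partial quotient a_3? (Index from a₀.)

27293 = 7·3625 + 1918   →  a_0 = 7
3625 = 1·1918 + 1707   →  a_1 = 1
1918 = 1·1707 + 211   →  a_2 = 1
1707 = 8·211 + 19   →  a_3 = 8

8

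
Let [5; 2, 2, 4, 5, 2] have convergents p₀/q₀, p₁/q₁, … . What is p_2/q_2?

Using pₖ = aₖpₖ₋₁ + pₖ₋₂, qₖ = aₖqₖ₋₁ + qₖ₋₂ (with p₋₁=1, p₋₂=0, q₋₁=0, q₋₂=1):
  k=0: a=5, p=5, q=1
  k=1: a=2, p=11, q=2
  k=2: a=2, p=27, q=5

27/5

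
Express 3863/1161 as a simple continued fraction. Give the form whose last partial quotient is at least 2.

3863 = 3*1161 + 380
1161 = 3*380 + 21
380 = 18*21 + 2
21 = 10*2 + 1
2 = 2*1 + 0  (stop)
So 3863/1161 = [3; 3, 18, 10, 2].

[3; 3, 18, 10, 2]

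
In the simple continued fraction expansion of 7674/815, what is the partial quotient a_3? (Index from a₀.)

2

7674 = 9·815 + 339   →  a_0 = 9
815 = 2·339 + 137   →  a_1 = 2
339 = 2·137 + 65   →  a_2 = 2
137 = 2·65 + 7   →  a_3 = 2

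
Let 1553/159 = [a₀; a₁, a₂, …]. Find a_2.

3

1553 = 9·159 + 122   →  a_0 = 9
159 = 1·122 + 37   →  a_1 = 1
122 = 3·37 + 11   →  a_2 = 3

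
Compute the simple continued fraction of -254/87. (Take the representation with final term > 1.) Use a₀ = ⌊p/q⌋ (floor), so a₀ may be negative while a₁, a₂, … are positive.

-254 = -3·87 + 7
87 = 12·7 + 3
7 = 2·3 + 1
3 = 3·1 + 0  (stop)
So -254/87 = [-3; 12, 2, 3].

[-3; 12, 2, 3]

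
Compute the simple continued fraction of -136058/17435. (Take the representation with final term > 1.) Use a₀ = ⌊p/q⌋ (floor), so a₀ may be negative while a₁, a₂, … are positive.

-136058 = -8×17435 + 3422
17435 = 5×3422 + 325
3422 = 10×325 + 172
325 = 1×172 + 153
172 = 1×153 + 19
153 = 8×19 + 1
19 = 19×1 + 0  (stop)
So -136058/17435 = [-8; 5, 10, 1, 1, 8, 19].

[-8; 5, 10, 1, 1, 8, 19]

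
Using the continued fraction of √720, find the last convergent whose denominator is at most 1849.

43174/1609

√720 = [26; 1, 4, 1, 52, …] (period length 4).
Convergents:
  p_0/q_0 = 26/1
  p_1/q_1 = 27/1
  p_2/q_2 = 134/5
  p_3/q_3 = 161/6
  p_4/q_4 = 8506/317
  p_5/q_5 = 8667/323
  p_6/q_6 = 43174/1609
  p_7/q_7 = 51841/1932
q_6 = 1609 ≤ 1849 < 1932 = q_7, so the answer is 43174/1609.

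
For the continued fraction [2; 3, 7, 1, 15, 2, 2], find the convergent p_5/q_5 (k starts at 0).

1900/819

Using pₖ = aₖpₖ₋₁ + pₖ₋₂, qₖ = aₖqₖ₋₁ + qₖ₋₂ (with p₋₁=1, p₋₂=0, q₋₁=0, q₋₂=1):
  k=0: a=2, p=2, q=1
  k=1: a=3, p=7, q=3
  k=2: a=7, p=51, q=22
  k=3: a=1, p=58, q=25
  k=4: a=15, p=921, q=397
  k=5: a=2, p=1900, q=819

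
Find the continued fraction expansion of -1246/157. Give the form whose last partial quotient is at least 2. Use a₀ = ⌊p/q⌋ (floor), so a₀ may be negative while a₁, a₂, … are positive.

-1246 = -8×157 + 10
157 = 15×10 + 7
10 = 1×7 + 3
7 = 2×3 + 1
3 = 3×1 + 0  (stop)
So -1246/157 = [-8; 15, 1, 2, 3].

[-8; 15, 1, 2, 3]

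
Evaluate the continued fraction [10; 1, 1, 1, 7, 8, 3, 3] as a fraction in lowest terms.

Fold from the inside: start with 3/1.
  3 + 1/3 = 10/3
  8 + 3/10 = 83/10
  7 + 10/83 = 591/83
  1 + 83/591 = 674/591
  1 + 591/674 = 1265/674
  1 + 674/1265 = 1939/1265
  10 + 1265/1939 = 20655/1939

20655/1939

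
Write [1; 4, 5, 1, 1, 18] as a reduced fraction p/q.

1057/853

Using pₖ = aₖpₖ₋₁ + pₖ₋₂ and qₖ = aₖqₖ₋₁ + qₖ₋₂:
  k=0: a=1, p=1, q=1
  k=1: a=4, p=5, q=4
  k=2: a=5, p=26, q=21
  k=3: a=1, p=31, q=25
  k=4: a=1, p=57, q=46
  k=5: a=18, p=1057, q=853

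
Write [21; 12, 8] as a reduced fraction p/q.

Using pₖ = aₖpₖ₋₁ + pₖ₋₂ and qₖ = aₖqₖ₋₁ + qₖ₋₂:
  k=0: a=21, p=21, q=1
  k=1: a=12, p=253, q=12
  k=2: a=8, p=2045, q=97

2045/97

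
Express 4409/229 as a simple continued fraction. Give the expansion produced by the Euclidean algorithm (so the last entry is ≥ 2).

[19; 3, 1, 18, 3]

4409 = 19*229 + 58
229 = 3*58 + 55
58 = 1*55 + 3
55 = 18*3 + 1
3 = 3*1 + 0  (stop)
So 4409/229 = [19; 3, 1, 18, 3].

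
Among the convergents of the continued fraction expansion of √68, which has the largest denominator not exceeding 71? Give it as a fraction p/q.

536/65

√68 = [8; 4, 16, …] (period length 2).
Convergents:
  p_0/q_0 = 8/1
  p_1/q_1 = 33/4
  p_2/q_2 = 536/65
  p_3/q_3 = 2177/264
q_2 = 65 ≤ 71 < 264 = q_3, so the answer is 536/65.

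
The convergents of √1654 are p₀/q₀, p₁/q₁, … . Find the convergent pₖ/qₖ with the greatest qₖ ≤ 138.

4921/121

√1654 = [40; 1, 2, 40, 2, 1, 80, …] (period length 6).
Convergents:
  p_0/q_0 = 40/1
  p_1/q_1 = 41/1
  p_2/q_2 = 122/3
  p_3/q_3 = 4921/121
  p_4/q_4 = 9964/245
q_3 = 121 ≤ 138 < 245 = q_4, so the answer is 4921/121.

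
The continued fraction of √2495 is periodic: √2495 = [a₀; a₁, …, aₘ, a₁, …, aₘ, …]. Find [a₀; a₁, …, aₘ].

[49; 1, 18, 1, 98]

a₀ = ⌊√2495⌋ = 49.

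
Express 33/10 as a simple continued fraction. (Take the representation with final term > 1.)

[3; 3, 3]

33 = 3·10 + 3
10 = 3·3 + 1
3 = 3·1 + 0  (stop)
So 33/10 = [3; 3, 3].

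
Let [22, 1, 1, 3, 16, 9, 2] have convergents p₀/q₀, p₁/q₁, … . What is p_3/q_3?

158/7

Using pₖ = aₖpₖ₋₁ + pₖ₋₂, qₖ = aₖqₖ₋₁ + qₖ₋₂ (with p₋₁=1, p₋₂=0, q₋₁=0, q₋₂=1):
  k=0: a=22, p=22, q=1
  k=1: a=1, p=23, q=1
  k=2: a=1, p=45, q=2
  k=3: a=3, p=158, q=7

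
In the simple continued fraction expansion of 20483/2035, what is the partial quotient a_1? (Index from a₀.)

15

20483 = 10·2035 + 133   →  a_0 = 10
2035 = 15·133 + 40   →  a_1 = 15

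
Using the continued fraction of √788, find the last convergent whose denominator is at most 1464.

22036/785

√788 = [28; 14, 56, …] (period length 2).
Convergents:
  p_0/q_0 = 28/1
  p_1/q_1 = 393/14
  p_2/q_2 = 22036/785
  p_3/q_3 = 308897/11004
q_2 = 785 ≤ 1464 < 11004 = q_3, so the answer is 22036/785.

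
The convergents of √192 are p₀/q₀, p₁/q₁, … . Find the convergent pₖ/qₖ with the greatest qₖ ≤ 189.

√192 = [13; 1, 5, 1, 26, …] (period length 4).
Convergents:
  p_0/q_0 = 13/1
  p_1/q_1 = 14/1
  p_2/q_2 = 83/6
  p_3/q_3 = 97/7
  p_4/q_4 = 2605/188
  p_5/q_5 = 2702/195
q_4 = 188 ≤ 189 < 195 = q_5, so the answer is 2605/188.

2605/188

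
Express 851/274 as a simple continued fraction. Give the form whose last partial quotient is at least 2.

851 = 3*274 + 29
274 = 9*29 + 13
29 = 2*13 + 3
13 = 4*3 + 1
3 = 3*1 + 0  (stop)
So 851/274 = [3; 9, 2, 4, 3].

[3; 9, 2, 4, 3]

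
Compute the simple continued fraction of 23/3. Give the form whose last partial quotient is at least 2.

[7; 1, 2]

23 = 7×3 + 2
3 = 1×2 + 1
2 = 2×1 + 0  (stop)
So 23/3 = [7; 1, 2].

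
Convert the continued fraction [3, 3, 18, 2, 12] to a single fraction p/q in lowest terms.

Fold from the inside: start with 12/1.
  2 + 1/12 = 25/12
  18 + 12/25 = 462/25
  3 + 25/462 = 1411/462
  3 + 462/1411 = 4695/1411

4695/1411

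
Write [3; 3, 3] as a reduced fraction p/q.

33/10

Fold from the inside: start with 3/1.
  3 + 1/3 = 10/3
  3 + 3/10 = 33/10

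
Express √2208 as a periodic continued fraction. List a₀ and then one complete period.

a₀ = ⌊√2208⌋ = 46.
With m₀=0, d₀=1 and mₖ₊₁ = dₖaₖ − mₖ, dₖ₊₁ = (n − mₖ₊₁²)/dₖ, aₖ₊₁ = ⌊(a₀+mₖ₊₁)/dₖ₊₁⌋:
  k=1: m=46, d=92, a=1
  k=2: m=46, d=1, a=92
d=1 and a=2a₀=92 at k=2, so the next step gives (m, d) = (46, 92) again — its k=1 value — and the period has length 2.

[46; 1, 92]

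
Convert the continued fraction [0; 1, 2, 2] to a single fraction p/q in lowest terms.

5/7

Fold from the inside: start with 2/1.
  2 + 1/2 = 5/2
  1 + 2/5 = 7/5
  0 + 5/7 = 5/7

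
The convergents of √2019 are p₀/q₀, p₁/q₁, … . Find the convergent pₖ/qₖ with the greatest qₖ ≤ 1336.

√2019 = [44; 1, 13, 1, 88, …] (period length 4).
Convergents:
  p_0/q_0 = 44/1
  p_1/q_1 = 45/1
  p_2/q_2 = 629/14
  p_3/q_3 = 674/15
  p_4/q_4 = 59941/1334
  p_5/q_5 = 60615/1349
q_4 = 1334 ≤ 1336 < 1349 = q_5, so the answer is 59941/1334.

59941/1334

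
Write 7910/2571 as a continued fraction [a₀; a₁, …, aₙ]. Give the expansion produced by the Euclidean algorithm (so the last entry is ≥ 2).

7910 = 3×2571 + 197
2571 = 13×197 + 10
197 = 19×10 + 7
10 = 1×7 + 3
7 = 2×3 + 1
3 = 3×1 + 0  (stop)
So 7910/2571 = [3; 13, 19, 1, 2, 3].

[3; 13, 19, 1, 2, 3]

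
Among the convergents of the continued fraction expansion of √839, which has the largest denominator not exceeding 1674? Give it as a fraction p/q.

√839 = [28; 1, 27, 1, 56, …] (period length 4).
Convergents:
  p_0/q_0 = 28/1
  p_1/q_1 = 29/1
  p_2/q_2 = 811/28
  p_3/q_3 = 840/29
  p_4/q_4 = 47851/1652
  p_5/q_5 = 48691/1681
q_4 = 1652 ≤ 1674 < 1681 = q_5, so the answer is 47851/1652.

47851/1652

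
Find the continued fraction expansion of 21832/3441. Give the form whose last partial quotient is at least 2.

21832 = 6×3441 + 1186
3441 = 2×1186 + 1069
1186 = 1×1069 + 117
1069 = 9×117 + 16
117 = 7×16 + 5
16 = 3×5 + 1
5 = 5×1 + 0  (stop)
So 21832/3441 = [6; 2, 1, 9, 7, 3, 5].

[6; 2, 1, 9, 7, 3, 5]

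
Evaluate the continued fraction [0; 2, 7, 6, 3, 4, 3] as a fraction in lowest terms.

Using pₖ = aₖpₖ₋₁ + pₖ₋₂ and qₖ = aₖqₖ₋₁ + qₖ₋₂:
  k=0: a=0, p=0, q=1
  k=1: a=2, p=1, q=2
  k=2: a=7, p=7, q=15
  k=3: a=6, p=43, q=92
  k=4: a=3, p=136, q=291
  k=5: a=4, p=587, q=1256
  k=6: a=3, p=1897, q=4059

1897/4059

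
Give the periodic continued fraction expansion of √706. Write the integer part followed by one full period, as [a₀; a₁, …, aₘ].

a₀ = ⌊√706⌋ = 26.

[26; 1, 1, 3, 26, 3, 1, 1, 52]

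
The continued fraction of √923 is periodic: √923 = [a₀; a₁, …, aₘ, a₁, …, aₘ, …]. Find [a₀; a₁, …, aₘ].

[30; 2, 1, 1, 1, 2, 60]

a₀ = ⌊√923⌋ = 30.
With m₀=0, d₀=1 and mₖ₊₁ = dₖaₖ − mₖ, dₖ₊₁ = (n − mₖ₊₁²)/dₖ, aₖ₊₁ = ⌊(a₀+mₖ₊₁)/dₖ₊₁⌋:
  k=1: m=30, d=23, a=2
  k=2: m=16, d=29, a=1
  k=3: m=13, d=26, a=1
  k=4: m=13, d=29, a=1
  k=5: m=16, d=23, a=2
  k=6: m=30, d=1, a=60
d=1 and a=2a₀=60 at k=6, so the next step gives (m, d) = (30, 23) again — its k=1 value — and the period has length 6.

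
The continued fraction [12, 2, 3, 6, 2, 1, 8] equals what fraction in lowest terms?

Using pₖ = aₖpₖ₋₁ + pₖ₋₂ and qₖ = aₖqₖ₋₁ + qₖ₋₂:
  k=0: a=12, p=12, q=1
  k=1: a=2, p=25, q=2
  k=2: a=3, p=87, q=7
  k=3: a=6, p=547, q=44
  k=4: a=2, p=1181, q=95
  k=5: a=1, p=1728, q=139
  k=6: a=8, p=15005, q=1207

15005/1207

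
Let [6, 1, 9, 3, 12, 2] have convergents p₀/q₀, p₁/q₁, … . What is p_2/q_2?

Using pₖ = aₖpₖ₋₁ + pₖ₋₂, qₖ = aₖqₖ₋₁ + qₖ₋₂ (with p₋₁=1, p₋₂=0, q₋₁=0, q₋₂=1):
  k=0: a=6, p=6, q=1
  k=1: a=1, p=7, q=1
  k=2: a=9, p=69, q=10

69/10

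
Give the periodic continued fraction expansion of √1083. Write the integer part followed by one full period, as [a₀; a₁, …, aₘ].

[32; 1, 9, 1, 64]

a₀ = ⌊√1083⌋ = 32.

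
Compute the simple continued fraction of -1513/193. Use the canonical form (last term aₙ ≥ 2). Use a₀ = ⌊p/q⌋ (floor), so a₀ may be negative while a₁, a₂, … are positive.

-1513 = -8·193 + 31
193 = 6·31 + 7
31 = 4·7 + 3
7 = 2·3 + 1
3 = 3·1 + 0  (stop)
So -1513/193 = [-8; 6, 4, 2, 3].

[-8; 6, 4, 2, 3]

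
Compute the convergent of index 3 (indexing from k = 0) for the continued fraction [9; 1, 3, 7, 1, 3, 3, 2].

Using pₖ = aₖpₖ₋₁ + pₖ₋₂, qₖ = aₖqₖ₋₁ + qₖ₋₂ (with p₋₁=1, p₋₂=0, q₋₁=0, q₋₂=1):
  k=0: a=9, p=9, q=1
  k=1: a=1, p=10, q=1
  k=2: a=3, p=39, q=4
  k=3: a=7, p=283, q=29

283/29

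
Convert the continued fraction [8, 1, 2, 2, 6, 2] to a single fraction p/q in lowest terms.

Fold from the inside: start with 2/1.
  6 + 1/2 = 13/2
  2 + 2/13 = 28/13
  2 + 13/28 = 69/28
  1 + 28/69 = 97/69
  8 + 69/97 = 845/97

845/97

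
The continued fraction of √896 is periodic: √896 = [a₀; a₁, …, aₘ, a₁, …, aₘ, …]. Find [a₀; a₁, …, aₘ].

a₀ = ⌊√896⌋ = 29.
With m₀=0, d₀=1 and mₖ₊₁ = dₖaₖ − mₖ, dₖ₊₁ = (n − mₖ₊₁²)/dₖ, aₖ₊₁ = ⌊(a₀+mₖ₊₁)/dₖ₊₁⌋:
  k=1: m=29, d=55, a=1
  k=2: m=26, d=4, a=13
  k=3: m=26, d=55, a=1
  k=4: m=29, d=1, a=58
d=1 and a=2a₀=58 at k=4, so the next step gives (m, d) = (29, 55) again — its k=1 value — and the period has length 4.

[29; 1, 13, 1, 58]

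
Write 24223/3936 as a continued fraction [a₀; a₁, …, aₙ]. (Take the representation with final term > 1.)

[6; 6, 2, 15, 2, 9]

24223 = 6·3936 + 607
3936 = 6·607 + 294
607 = 2·294 + 19
294 = 15·19 + 9
19 = 2·9 + 1
9 = 9·1 + 0  (stop)
So 24223/3936 = [6; 6, 2, 15, 2, 9].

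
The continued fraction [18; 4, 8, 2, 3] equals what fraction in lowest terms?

Using pₖ = aₖpₖ₋₁ + pₖ₋₂ and qₖ = aₖqₖ₋₁ + qₖ₋₂:
  k=0: a=18, p=18, q=1
  k=1: a=4, p=73, q=4
  k=2: a=8, p=602, q=33
  k=3: a=2, p=1277, q=70
  k=4: a=3, p=4433, q=243

4433/243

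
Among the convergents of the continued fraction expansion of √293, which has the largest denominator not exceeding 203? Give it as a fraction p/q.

2482/145

√293 = [17; 8, 1, 1, 8, 34, …] (period length 5).
Convergents:
  p_0/q_0 = 17/1
  p_1/q_1 = 137/8
  p_2/q_2 = 154/9
  p_3/q_3 = 291/17
  p_4/q_4 = 2482/145
  p_5/q_5 = 84679/4947
q_4 = 145 ≤ 203 < 4947 = q_5, so the answer is 2482/145.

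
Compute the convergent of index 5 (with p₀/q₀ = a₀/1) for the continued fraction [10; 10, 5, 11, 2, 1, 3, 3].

17813/1764

Using pₖ = aₖpₖ₋₁ + pₖ₋₂, qₖ = aₖqₖ₋₁ + qₖ₋₂ (with p₋₁=1, p₋₂=0, q₋₁=0, q₋₂=1):
  k=0: a=10, p=10, q=1
  k=1: a=10, p=101, q=10
  k=2: a=5, p=515, q=51
  k=3: a=11, p=5766, q=571
  k=4: a=2, p=12047, q=1193
  k=5: a=1, p=17813, q=1764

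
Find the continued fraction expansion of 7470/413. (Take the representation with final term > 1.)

7470 = 18×413 + 36
413 = 11×36 + 17
36 = 2×17 + 2
17 = 8×2 + 1
2 = 2×1 + 0  (stop)
So 7470/413 = [18; 11, 2, 8, 2].

[18; 11, 2, 8, 2]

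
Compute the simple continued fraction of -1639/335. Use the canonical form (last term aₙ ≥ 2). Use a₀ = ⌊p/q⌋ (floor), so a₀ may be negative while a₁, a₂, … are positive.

[-5; 9, 3, 3, 1, 2]

-1639 = -5*335 + 36
335 = 9*36 + 11
36 = 3*11 + 3
11 = 3*3 + 2
3 = 1*2 + 1
2 = 2*1 + 0  (stop)
So -1639/335 = [-5; 9, 3, 3, 1, 2].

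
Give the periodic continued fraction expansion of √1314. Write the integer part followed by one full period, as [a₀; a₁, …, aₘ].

[36; 4, 72]

a₀ = ⌊√1314⌋ = 36.
With m₀=0, d₀=1 and mₖ₊₁ = dₖaₖ − mₖ, dₖ₊₁ = (n − mₖ₊₁²)/dₖ, aₖ₊₁ = ⌊(a₀+mₖ₊₁)/dₖ₊₁⌋:
  k=1: m=36, d=18, a=4
  k=2: m=36, d=1, a=72
d=1 and a=2a₀=72 at k=2, so the next step gives (m, d) = (36, 18) again — its k=1 value — and the period has length 2.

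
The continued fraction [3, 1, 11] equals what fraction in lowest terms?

47/12

Fold from the inside: start with 11/1.
  1 + 1/11 = 12/11
  3 + 11/12 = 47/12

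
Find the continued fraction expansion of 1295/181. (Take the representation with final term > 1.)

1295 = 7×181 + 28
181 = 6×28 + 13
28 = 2×13 + 2
13 = 6×2 + 1
2 = 2×1 + 0  (stop)
So 1295/181 = [7; 6, 2, 6, 2].

[7; 6, 2, 6, 2]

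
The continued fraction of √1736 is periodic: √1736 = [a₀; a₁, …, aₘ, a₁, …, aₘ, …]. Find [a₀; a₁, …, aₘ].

[41; 1, 1, 1, 82]

a₀ = ⌊√1736⌋ = 41.
With m₀=0, d₀=1 and mₖ₊₁ = dₖaₖ − mₖ, dₖ₊₁ = (n − mₖ₊₁²)/dₖ, aₖ₊₁ = ⌊(a₀+mₖ₊₁)/dₖ₊₁⌋:
  k=1: m=41, d=55, a=1
  k=2: m=14, d=28, a=1
  k=3: m=14, d=55, a=1
  k=4: m=41, d=1, a=82
d=1 and a=2a₀=82 at k=4, so the next step gives (m, d) = (41, 55) again — its k=1 value — and the period has length 4.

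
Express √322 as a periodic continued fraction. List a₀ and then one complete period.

a₀ = ⌊√322⌋ = 17.

[17; 1, 16, 1, 34]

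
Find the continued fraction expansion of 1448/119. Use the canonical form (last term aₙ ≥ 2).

1448 = 12·119 + 20
119 = 5·20 + 19
20 = 1·19 + 1
19 = 19·1 + 0  (stop)
So 1448/119 = [12; 5, 1, 19].

[12; 5, 1, 19]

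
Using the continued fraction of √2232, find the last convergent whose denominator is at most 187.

7937/168

√2232 = [47; 4, 10, 4, 94, …] (period length 4).
Convergents:
  p_0/q_0 = 47/1
  p_1/q_1 = 189/4
  p_2/q_2 = 1937/41
  p_3/q_3 = 7937/168
  p_4/q_4 = 748015/15833
q_3 = 168 ≤ 187 < 15833 = q_4, so the answer is 7937/168.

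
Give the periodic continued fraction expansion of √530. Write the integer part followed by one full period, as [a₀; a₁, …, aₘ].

[23; 46]

a₀ = ⌊√530⌋ = 23.
With m₀=0, d₀=1 and mₖ₊₁ = dₖaₖ − mₖ, dₖ₊₁ = (n − mₖ₊₁²)/dₖ, aₖ₊₁ = ⌊(a₀+mₖ₊₁)/dₖ₊₁⌋:
  k=1: m=23, d=1, a=46
d=1 and a=2a₀=46 at k=1, so the next step gives (m, d) = (23, 1) again — its k=1 value — and the period has length 1.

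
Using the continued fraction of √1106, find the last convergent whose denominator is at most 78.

√1106 = [33; 3, 1, 8, 1, 3, 66, …] (period length 6).
Convergents:
  p_0/q_0 = 33/1
  p_1/q_1 = 100/3
  p_2/q_2 = 133/4
  p_3/q_3 = 1164/35
  p_4/q_4 = 1297/39
  p_5/q_5 = 5055/152
q_4 = 39 ≤ 78 < 152 = q_5, so the answer is 1297/39.

1297/39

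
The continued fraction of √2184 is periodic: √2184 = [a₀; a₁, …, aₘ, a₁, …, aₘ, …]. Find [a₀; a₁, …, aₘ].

[46; 1, 2, 1, 2, 1, 92]

a₀ = ⌊√2184⌋ = 46.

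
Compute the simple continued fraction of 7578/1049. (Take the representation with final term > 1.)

[7; 4, 2, 6, 2, 2, 3]

7578 = 7*1049 + 235
1049 = 4*235 + 109
235 = 2*109 + 17
109 = 6*17 + 7
17 = 2*7 + 3
7 = 2*3 + 1
3 = 3*1 + 0  (stop)
So 7578/1049 = [7; 4, 2, 6, 2, 2, 3].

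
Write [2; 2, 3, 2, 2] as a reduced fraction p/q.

Fold from the inside: start with 2/1.
  2 + 1/2 = 5/2
  3 + 2/5 = 17/5
  2 + 5/17 = 39/17
  2 + 17/39 = 95/39

95/39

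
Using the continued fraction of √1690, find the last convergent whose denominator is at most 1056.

27379/666

√1690 = [41; 9, 8, 9, 82, …] (period length 4).
Convergents:
  p_0/q_0 = 41/1
  p_1/q_1 = 370/9
  p_2/q_2 = 3001/73
  p_3/q_3 = 27379/666
  p_4/q_4 = 2248079/54685
q_3 = 666 ≤ 1056 < 54685 = q_4, so the answer is 27379/666.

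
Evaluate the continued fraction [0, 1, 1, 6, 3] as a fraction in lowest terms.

Fold from the inside: start with 3/1.
  6 + 1/3 = 19/3
  1 + 3/19 = 22/19
  1 + 19/22 = 41/22
  0 + 22/41 = 22/41

22/41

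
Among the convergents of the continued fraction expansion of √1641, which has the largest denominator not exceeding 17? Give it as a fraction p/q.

81/2

√1641 = [40; 1, 1, 26, 1, 1, 80, …] (period length 6).
Convergents:
  p_0/q_0 = 40/1
  p_1/q_1 = 41/1
  p_2/q_2 = 81/2
  p_3/q_3 = 2147/53
q_2 = 2 ≤ 17 < 53 = q_3, so the answer is 81/2.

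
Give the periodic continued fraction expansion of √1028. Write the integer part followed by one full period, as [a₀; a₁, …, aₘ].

[32; 16, 64]

a₀ = ⌊√1028⌋ = 32.
With m₀=0, d₀=1 and mₖ₊₁ = dₖaₖ − mₖ, dₖ₊₁ = (n − mₖ₊₁²)/dₖ, aₖ₊₁ = ⌊(a₀+mₖ₊₁)/dₖ₊₁⌋:
  k=1: m=32, d=4, a=16
  k=2: m=32, d=1, a=64
d=1 and a=2a₀=64 at k=2, so the next step gives (m, d) = (32, 4) again — its k=1 value — and the period has length 2.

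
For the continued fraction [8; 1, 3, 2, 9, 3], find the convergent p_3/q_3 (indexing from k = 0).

79/9

Using pₖ = aₖpₖ₋₁ + pₖ₋₂, qₖ = aₖqₖ₋₁ + qₖ₋₂ (with p₋₁=1, p₋₂=0, q₋₁=0, q₋₂=1):
  k=0: a=8, p=8, q=1
  k=1: a=1, p=9, q=1
  k=2: a=3, p=35, q=4
  k=3: a=2, p=79, q=9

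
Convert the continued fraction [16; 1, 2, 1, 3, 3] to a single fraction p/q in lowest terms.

Fold from the inside: start with 3/1.
  3 + 1/3 = 10/3
  1 + 3/10 = 13/10
  2 + 10/13 = 36/13
  1 + 13/36 = 49/36
  16 + 36/49 = 820/49

820/49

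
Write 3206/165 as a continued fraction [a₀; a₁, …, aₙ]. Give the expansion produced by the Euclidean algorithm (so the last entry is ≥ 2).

3206 = 19*165 + 71
165 = 2*71 + 23
71 = 3*23 + 2
23 = 11*2 + 1
2 = 2*1 + 0  (stop)
So 3206/165 = [19; 2, 3, 11, 2].

[19; 2, 3, 11, 2]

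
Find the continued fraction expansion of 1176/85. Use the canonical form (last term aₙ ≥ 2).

[13; 1, 5, 14]

1176 = 13·85 + 71
85 = 1·71 + 14
71 = 5·14 + 1
14 = 14·1 + 0  (stop)
So 1176/85 = [13; 1, 5, 14].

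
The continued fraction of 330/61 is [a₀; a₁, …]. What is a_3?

330 = 5·61 + 25   →  a_0 = 5
61 = 2·25 + 11   →  a_1 = 2
25 = 2·11 + 3   →  a_2 = 2
11 = 3·3 + 2   →  a_3 = 3

3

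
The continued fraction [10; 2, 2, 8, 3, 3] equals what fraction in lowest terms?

Using pₖ = aₖpₖ₋₁ + pₖ₋₂ and qₖ = aₖqₖ₋₁ + qₖ₋₂:
  k=0: a=10, p=10, q=1
  k=1: a=2, p=21, q=2
  k=2: a=2, p=52, q=5
  k=3: a=8, p=437, q=42
  k=4: a=3, p=1363, q=131
  k=5: a=3, p=4526, q=435

4526/435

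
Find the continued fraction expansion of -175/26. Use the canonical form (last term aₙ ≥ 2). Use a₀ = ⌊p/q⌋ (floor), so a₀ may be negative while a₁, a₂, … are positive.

-175 = -7×26 + 7
26 = 3×7 + 5
7 = 1×5 + 2
5 = 2×2 + 1
2 = 2×1 + 0  (stop)
So -175/26 = [-7; 3, 1, 2, 2].

[-7; 3, 1, 2, 2]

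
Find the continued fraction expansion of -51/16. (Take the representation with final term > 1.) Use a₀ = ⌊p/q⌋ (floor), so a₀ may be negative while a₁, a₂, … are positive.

-51 = -4×16 + 13
16 = 1×13 + 3
13 = 4×3 + 1
3 = 3×1 + 0  (stop)
So -51/16 = [-4; 1, 4, 3].

[-4; 1, 4, 3]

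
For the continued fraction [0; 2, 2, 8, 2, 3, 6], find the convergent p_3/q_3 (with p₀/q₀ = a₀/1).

Using pₖ = aₖpₖ₋₁ + pₖ₋₂, qₖ = aₖqₖ₋₁ + qₖ₋₂ (with p₋₁=1, p₋₂=0, q₋₁=0, q₋₂=1):
  k=0: a=0, p=0, q=1
  k=1: a=2, p=1, q=2
  k=2: a=2, p=2, q=5
  k=3: a=8, p=17, q=42

17/42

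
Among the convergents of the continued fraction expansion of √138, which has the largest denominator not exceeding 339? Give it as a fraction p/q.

3301/281

√138 = [11; 1, 2, 1, 22, …] (period length 4).
Convergents:
  p_0/q_0 = 11/1
  p_1/q_1 = 12/1
  p_2/q_2 = 35/3
  p_3/q_3 = 47/4
  p_4/q_4 = 1069/91
  p_5/q_5 = 1116/95
  p_6/q_6 = 3301/281
  p_7/q_7 = 4417/376
q_6 = 281 ≤ 339 < 376 = q_7, so the answer is 3301/281.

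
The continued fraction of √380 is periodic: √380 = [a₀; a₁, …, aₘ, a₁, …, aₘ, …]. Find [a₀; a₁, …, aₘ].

[19; 2, 38]

a₀ = ⌊√380⌋ = 19.
With m₀=0, d₀=1 and mₖ₊₁ = dₖaₖ − mₖ, dₖ₊₁ = (n − mₖ₊₁²)/dₖ, aₖ₊₁ = ⌊(a₀+mₖ₊₁)/dₖ₊₁⌋:
  k=1: m=19, d=19, a=2
  k=2: m=19, d=1, a=38
d=1 and a=2a₀=38 at k=2, so the next step gives (m, d) = (19, 19) again — its k=1 value — and the period has length 2.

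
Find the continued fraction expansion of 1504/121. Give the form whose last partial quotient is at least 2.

[12; 2, 3, 17]

1504 = 12*121 + 52
121 = 2*52 + 17
52 = 3*17 + 1
17 = 17*1 + 0  (stop)
So 1504/121 = [12; 2, 3, 17].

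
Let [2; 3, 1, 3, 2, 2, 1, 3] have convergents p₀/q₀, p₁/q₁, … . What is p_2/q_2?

Using pₖ = aₖpₖ₋₁ + pₖ₋₂, qₖ = aₖqₖ₋₁ + qₖ₋₂ (with p₋₁=1, p₋₂=0, q₋₁=0, q₋₂=1):
  k=0: a=2, p=2, q=1
  k=1: a=3, p=7, q=3
  k=2: a=1, p=9, q=4

9/4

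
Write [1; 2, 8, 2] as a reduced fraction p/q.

Fold from the inside: start with 2/1.
  8 + 1/2 = 17/2
  2 + 2/17 = 36/17
  1 + 17/36 = 53/36

53/36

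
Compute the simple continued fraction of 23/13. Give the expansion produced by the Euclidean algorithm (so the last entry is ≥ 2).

[1; 1, 3, 3]

23 = 1×13 + 10
13 = 1×10 + 3
10 = 3×3 + 1
3 = 3×1 + 0  (stop)
So 23/13 = [1; 1, 3, 3].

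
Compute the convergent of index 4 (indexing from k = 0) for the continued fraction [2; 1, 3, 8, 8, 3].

739/268

Using pₖ = aₖpₖ₋₁ + pₖ₋₂, qₖ = aₖqₖ₋₁ + qₖ₋₂ (with p₋₁=1, p₋₂=0, q₋₁=0, q₋₂=1):
  k=0: a=2, p=2, q=1
  k=1: a=1, p=3, q=1
  k=2: a=3, p=11, q=4
  k=3: a=8, p=91, q=33
  k=4: a=8, p=739, q=268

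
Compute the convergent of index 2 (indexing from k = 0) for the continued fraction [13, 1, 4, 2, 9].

Using pₖ = aₖpₖ₋₁ + pₖ₋₂, qₖ = aₖqₖ₋₁ + qₖ₋₂ (with p₋₁=1, p₋₂=0, q₋₁=0, q₋₂=1):
  k=0: a=13, p=13, q=1
  k=1: a=1, p=14, q=1
  k=2: a=4, p=69, q=5

69/5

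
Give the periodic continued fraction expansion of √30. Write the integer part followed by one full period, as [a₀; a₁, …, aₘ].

[5; 2, 10]

a₀ = ⌊√30⌋ = 5.
With m₀=0, d₀=1 and mₖ₊₁ = dₖaₖ − mₖ, dₖ₊₁ = (n − mₖ₊₁²)/dₖ, aₖ₊₁ = ⌊(a₀+mₖ₊₁)/dₖ₊₁⌋:
  k=1: m=5, d=5, a=2
  k=2: m=5, d=1, a=10
d=1 and a=2a₀=10 at k=2, so the next step gives (m, d) = (5, 5) again — its k=1 value — and the period has length 2.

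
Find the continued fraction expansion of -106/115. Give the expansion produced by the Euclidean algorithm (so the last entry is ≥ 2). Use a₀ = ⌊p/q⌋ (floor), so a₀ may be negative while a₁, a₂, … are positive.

-106 = -1*115 + 9
115 = 12*9 + 7
9 = 1*7 + 2
7 = 3*2 + 1
2 = 2*1 + 0  (stop)
So -106/115 = [-1; 12, 1, 3, 2].

[-1; 12, 1, 3, 2]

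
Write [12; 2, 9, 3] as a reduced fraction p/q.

Using pₖ = aₖpₖ₋₁ + pₖ₋₂ and qₖ = aₖqₖ₋₁ + qₖ₋₂:
  k=0: a=12, p=12, q=1
  k=1: a=2, p=25, q=2
  k=2: a=9, p=237, q=19
  k=3: a=3, p=736, q=59

736/59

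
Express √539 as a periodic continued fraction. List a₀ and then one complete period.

a₀ = ⌊√539⌋ = 23.
With m₀=0, d₀=1 and mₖ₊₁ = dₖaₖ − mₖ, dₖ₊₁ = (n − mₖ₊₁²)/dₖ, aₖ₊₁ = ⌊(a₀+mₖ₊₁)/dₖ₊₁⌋:
  k=1: m=23, d=10, a=4
  k=2: m=17, d=25, a=1
  k=3: m=8, d=19, a=1
  k=4: m=11, d=22, a=1
  k=5: m=11, d=19, a=1
  k=6: m=8, d=25, a=1
  k=7: m=17, d=10, a=4
  k=8: m=23, d=1, a=46
d=1 and a=2a₀=46 at k=8, so the next step gives (m, d) = (23, 10) again — its k=1 value — and the period has length 8.

[23; 4, 1, 1, 1, 1, 1, 4, 46]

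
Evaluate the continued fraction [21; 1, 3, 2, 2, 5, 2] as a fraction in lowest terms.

Using pₖ = aₖpₖ₋₁ + pₖ₋₂ and qₖ = aₖqₖ₋₁ + qₖ₋₂:
  k=0: a=21, p=21, q=1
  k=1: a=1, p=22, q=1
  k=2: a=3, p=87, q=4
  k=3: a=2, p=196, q=9
  k=4: a=2, p=479, q=22
  k=5: a=5, p=2591, q=119
  k=6: a=2, p=5661, q=260

5661/260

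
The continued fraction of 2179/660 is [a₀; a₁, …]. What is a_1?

2179 = 3·660 + 199   →  a_0 = 3
660 = 3·199 + 63   →  a_1 = 3

3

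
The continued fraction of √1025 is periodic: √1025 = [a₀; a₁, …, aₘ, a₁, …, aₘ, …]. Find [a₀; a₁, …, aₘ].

[32; 64]

a₀ = ⌊√1025⌋ = 32.
With m₀=0, d₀=1 and mₖ₊₁ = dₖaₖ − mₖ, dₖ₊₁ = (n − mₖ₊₁²)/dₖ, aₖ₊₁ = ⌊(a₀+mₖ₊₁)/dₖ₊₁⌋:
  k=1: m=32, d=1, a=64
d=1 and a=2a₀=64 at k=1, so the next step gives (m, d) = (32, 1) again — its k=1 value — and the period has length 1.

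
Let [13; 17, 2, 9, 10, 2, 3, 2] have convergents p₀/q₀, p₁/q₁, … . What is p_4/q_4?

Using pₖ = aₖpₖ₋₁ + pₖ₋₂, qₖ = aₖqₖ₋₁ + qₖ₋₂ (with p₋₁=1, p₋₂=0, q₋₁=0, q₋₂=1):
  k=0: a=13, p=13, q=1
  k=1: a=17, p=222, q=17
  k=2: a=2, p=457, q=35
  k=3: a=9, p=4335, q=332
  k=4: a=10, p=43807, q=3355

43807/3355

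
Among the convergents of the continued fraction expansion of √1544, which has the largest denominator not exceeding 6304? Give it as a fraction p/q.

111555/2839

√1544 = [39; 3, 2, 2, 9, 2, 2, 3, 78, …] (period length 8).
Convergents:
  p_0/q_0 = 39/1
  p_1/q_1 = 118/3
  p_2/q_2 = 275/7
  p_3/q_3 = 668/17
  p_4/q_4 = 6287/160
  p_5/q_5 = 13242/337
  p_6/q_6 = 32771/834
  p_7/q_7 = 111555/2839
  p_8/q_8 = 8734061/222276
q_7 = 2839 ≤ 6304 < 222276 = q_8, so the answer is 111555/2839.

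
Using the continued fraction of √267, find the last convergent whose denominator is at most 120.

√267 = [16; 2, 1, 15, 1, 2, 32, …] (period length 6).
Convergents:
  p_0/q_0 = 16/1
  p_1/q_1 = 33/2
  p_2/q_2 = 49/3
  p_3/q_3 = 768/47
  p_4/q_4 = 817/50
  p_5/q_5 = 2402/147
q_4 = 50 ≤ 120 < 147 = q_5, so the answer is 817/50.

817/50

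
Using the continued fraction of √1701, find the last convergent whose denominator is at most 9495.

161797/3923

√1701 = [41; 4, 8, 1, 10, 1, 8, 4, 82, …] (period length 8).
Convergents:
  p_0/q_0 = 41/1
  p_1/q_1 = 165/4
  p_2/q_2 = 1361/33
  p_3/q_3 = 1526/37
  p_4/q_4 = 16621/403
  p_5/q_5 = 18147/440
  p_6/q_6 = 161797/3923
  p_7/q_7 = 665335/16132
q_6 = 3923 ≤ 9495 < 16132 = q_7, so the answer is 161797/3923.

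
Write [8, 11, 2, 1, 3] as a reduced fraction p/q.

Using pₖ = aₖpₖ₋₁ + pₖ₋₂ and qₖ = aₖqₖ₋₁ + qₖ₋₂:
  k=0: a=8, p=8, q=1
  k=1: a=11, p=89, q=11
  k=2: a=2, p=186, q=23
  k=3: a=1, p=275, q=34
  k=4: a=3, p=1011, q=125

1011/125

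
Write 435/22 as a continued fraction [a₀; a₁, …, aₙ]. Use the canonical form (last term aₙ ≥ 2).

[19; 1, 3, 2, 2]

435 = 19*22 + 17
22 = 1*17 + 5
17 = 3*5 + 2
5 = 2*2 + 1
2 = 2*1 + 0  (stop)
So 435/22 = [19; 1, 3, 2, 2].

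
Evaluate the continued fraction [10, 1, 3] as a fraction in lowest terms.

Fold from the inside: start with 3/1.
  1 + 1/3 = 4/3
  10 + 3/4 = 43/4

43/4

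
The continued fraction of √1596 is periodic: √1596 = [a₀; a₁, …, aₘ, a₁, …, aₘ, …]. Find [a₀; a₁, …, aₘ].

a₀ = ⌊√1596⌋ = 39.
With m₀=0, d₀=1 and mₖ₊₁ = dₖaₖ − mₖ, dₖ₊₁ = (n − mₖ₊₁²)/dₖ, aₖ₊₁ = ⌊(a₀+mₖ₊₁)/dₖ₊₁⌋:
  k=1: m=39, d=75, a=1
  k=2: m=36, d=4, a=18
  k=3: m=36, d=75, a=1
  k=4: m=39, d=1, a=78
d=1 and a=2a₀=78 at k=4, so the next step gives (m, d) = (39, 75) again — its k=1 value — and the period has length 4.

[39; 1, 18, 1, 78]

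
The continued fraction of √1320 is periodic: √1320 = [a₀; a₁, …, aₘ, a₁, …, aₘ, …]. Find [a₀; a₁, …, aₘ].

a₀ = ⌊√1320⌋ = 36.
With m₀=0, d₀=1 and mₖ₊₁ = dₖaₖ − mₖ, dₖ₊₁ = (n − mₖ₊₁²)/dₖ, aₖ₊₁ = ⌊(a₀+mₖ₊₁)/dₖ₊₁⌋:
  k=1: m=36, d=24, a=3
  k=2: m=36, d=1, a=72
d=1 and a=2a₀=72 at k=2, so the next step gives (m, d) = (36, 24) again — its k=1 value — and the period has length 2.

[36; 3, 72]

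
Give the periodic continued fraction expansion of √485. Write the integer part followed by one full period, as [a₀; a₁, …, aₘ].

[22; 44]

a₀ = ⌊√485⌋ = 22.
With m₀=0, d₀=1 and mₖ₊₁ = dₖaₖ − mₖ, dₖ₊₁ = (n − mₖ₊₁²)/dₖ, aₖ₊₁ = ⌊(a₀+mₖ₊₁)/dₖ₊₁⌋:
  k=1: m=22, d=1, a=44
d=1 and a=2a₀=44 at k=1, so the next step gives (m, d) = (22, 1) again — its k=1 value — and the period has length 1.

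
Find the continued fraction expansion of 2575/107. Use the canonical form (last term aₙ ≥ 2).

[24; 15, 3, 2]

2575 = 24*107 + 7
107 = 15*7 + 2
7 = 3*2 + 1
2 = 2*1 + 0  (stop)
So 2575/107 = [24; 15, 3, 2].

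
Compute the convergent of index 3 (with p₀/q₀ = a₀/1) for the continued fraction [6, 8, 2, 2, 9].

Using pₖ = aₖpₖ₋₁ + pₖ₋₂, qₖ = aₖqₖ₋₁ + qₖ₋₂ (with p₋₁=1, p₋₂=0, q₋₁=0, q₋₂=1):
  k=0: a=6, p=6, q=1
  k=1: a=8, p=49, q=8
  k=2: a=2, p=104, q=17
  k=3: a=2, p=257, q=42

257/42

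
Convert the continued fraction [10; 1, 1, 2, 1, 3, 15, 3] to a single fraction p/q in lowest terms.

12872/1217

Fold from the inside: start with 3/1.
  15 + 1/3 = 46/3
  3 + 3/46 = 141/46
  1 + 46/141 = 187/141
  2 + 141/187 = 515/187
  1 + 187/515 = 702/515
  1 + 515/702 = 1217/702
  10 + 702/1217 = 12872/1217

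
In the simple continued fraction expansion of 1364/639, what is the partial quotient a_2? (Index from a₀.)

1364 = 2·639 + 86   →  a_0 = 2
639 = 7·86 + 37   →  a_1 = 7
86 = 2·37 + 12   →  a_2 = 2

2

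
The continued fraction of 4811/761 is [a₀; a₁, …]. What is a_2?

9

4811 = 6·761 + 245   →  a_0 = 6
761 = 3·245 + 26   →  a_1 = 3
245 = 9·26 + 11   →  a_2 = 9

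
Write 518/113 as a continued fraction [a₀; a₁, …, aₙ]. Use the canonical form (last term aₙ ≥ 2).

518 = 4×113 + 66
113 = 1×66 + 47
66 = 1×47 + 19
47 = 2×19 + 9
19 = 2×9 + 1
9 = 9×1 + 0  (stop)
So 518/113 = [4; 1, 1, 2, 2, 9].

[4; 1, 1, 2, 2, 9]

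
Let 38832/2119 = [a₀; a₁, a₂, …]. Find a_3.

38832 = 18·2119 + 690   →  a_0 = 18
2119 = 3·690 + 49   →  a_1 = 3
690 = 14·49 + 4   →  a_2 = 14
49 = 12·4 + 1   →  a_3 = 12

12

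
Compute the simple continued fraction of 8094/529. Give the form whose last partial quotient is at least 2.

8094 = 15·529 + 159
529 = 3·159 + 52
159 = 3·52 + 3
52 = 17·3 + 1
3 = 3·1 + 0  (stop)
So 8094/529 = [15; 3, 3, 17, 3].

[15; 3, 3, 17, 3]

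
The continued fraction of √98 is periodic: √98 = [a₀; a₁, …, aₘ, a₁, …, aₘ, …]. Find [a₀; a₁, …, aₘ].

a₀ = ⌊√98⌋ = 9.
With m₀=0, d₀=1 and mₖ₊₁ = dₖaₖ − mₖ, dₖ₊₁ = (n − mₖ₊₁²)/dₖ, aₖ₊₁ = ⌊(a₀+mₖ₊₁)/dₖ₊₁⌋:
  k=1: m=9, d=17, a=1
  k=2: m=8, d=2, a=8
  k=3: m=8, d=17, a=1
  k=4: m=9, d=1, a=18
d=1 and a=2a₀=18 at k=4, so the next step gives (m, d) = (9, 17) again — its k=1 value — and the period has length 4.

[9; 1, 8, 1, 18]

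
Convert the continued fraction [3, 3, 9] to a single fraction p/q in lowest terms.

93/28

Using pₖ = aₖpₖ₋₁ + pₖ₋₂ and qₖ = aₖqₖ₋₁ + qₖ₋₂:
  k=0: a=3, p=3, q=1
  k=1: a=3, p=10, q=3
  k=2: a=9, p=93, q=28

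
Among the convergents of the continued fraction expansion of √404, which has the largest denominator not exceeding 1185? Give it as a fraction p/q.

8060/401

√404 = [20; 10, 40, …] (period length 2).
Convergents:
  p_0/q_0 = 20/1
  p_1/q_1 = 201/10
  p_2/q_2 = 8060/401
  p_3/q_3 = 80801/4020
q_2 = 401 ≤ 1185 < 4020 = q_3, so the answer is 8060/401.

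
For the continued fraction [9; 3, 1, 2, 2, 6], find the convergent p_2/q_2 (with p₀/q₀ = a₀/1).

37/4

Using pₖ = aₖpₖ₋₁ + pₖ₋₂, qₖ = aₖqₖ₋₁ + qₖ₋₂ (with p₋₁=1, p₋₂=0, q₋₁=0, q₋₂=1):
  k=0: a=9, p=9, q=1
  k=1: a=3, p=28, q=3
  k=2: a=1, p=37, q=4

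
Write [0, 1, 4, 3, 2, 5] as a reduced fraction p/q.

163/201

Using pₖ = aₖpₖ₋₁ + pₖ₋₂ and qₖ = aₖqₖ₋₁ + qₖ₋₂:
  k=0: a=0, p=0, q=1
  k=1: a=1, p=1, q=1
  k=2: a=4, p=4, q=5
  k=3: a=3, p=13, q=16
  k=4: a=2, p=30, q=37
  k=5: a=5, p=163, q=201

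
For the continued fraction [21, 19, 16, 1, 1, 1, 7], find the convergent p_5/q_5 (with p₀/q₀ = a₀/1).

Using pₖ = aₖpₖ₋₁ + pₖ₋₂, qₖ = aₖqₖ₋₁ + qₖ₋₂ (with p₋₁=1, p₋₂=0, q₋₁=0, q₋₂=1):
  k=0: a=21, p=21, q=1
  k=1: a=19, p=400, q=19
  k=2: a=16, p=6421, q=305
  k=3: a=1, p=6821, q=324
  k=4: a=1, p=13242, q=629
  k=5: a=1, p=20063, q=953

20063/953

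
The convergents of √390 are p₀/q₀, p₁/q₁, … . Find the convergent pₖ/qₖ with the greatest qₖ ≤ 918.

√390 = [19; 1, 2, 1, 38, …] (period length 4).
Convergents:
  p_0/q_0 = 19/1
  p_1/q_1 = 20/1
  p_2/q_2 = 59/3
  p_3/q_3 = 79/4
  p_4/q_4 = 3061/155
  p_5/q_5 = 3140/159
  p_6/q_6 = 9341/473
  p_7/q_7 = 12481/632
  p_8/q_8 = 483619/24489
q_7 = 632 ≤ 918 < 24489 = q_8, so the answer is 12481/632.

12481/632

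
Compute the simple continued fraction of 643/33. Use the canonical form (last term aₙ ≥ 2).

643 = 19·33 + 16
33 = 2·16 + 1
16 = 16·1 + 0  (stop)
So 643/33 = [19; 2, 16].

[19; 2, 16]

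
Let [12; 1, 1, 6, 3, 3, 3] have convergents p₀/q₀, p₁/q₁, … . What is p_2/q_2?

Using pₖ = aₖpₖ₋₁ + pₖ₋₂, qₖ = aₖqₖ₋₁ + qₖ₋₂ (with p₋₁=1, p₋₂=0, q₋₁=0, q₋₂=1):
  k=0: a=12, p=12, q=1
  k=1: a=1, p=13, q=1
  k=2: a=1, p=25, q=2

25/2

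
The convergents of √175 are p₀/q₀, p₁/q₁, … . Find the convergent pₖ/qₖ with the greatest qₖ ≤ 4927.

√175 = [13; 4, 2, 1, 2, 4, 26, …] (period length 6).
Convergents:
  p_0/q_0 = 13/1
  p_1/q_1 = 53/4
  p_2/q_2 = 119/9
  p_3/q_3 = 172/13
  p_4/q_4 = 463/35
  p_5/q_5 = 2024/153
  p_6/q_6 = 53087/4013
  p_7/q_7 = 214372/16205
q_6 = 4013 ≤ 4927 < 16205 = q_7, so the answer is 53087/4013.

53087/4013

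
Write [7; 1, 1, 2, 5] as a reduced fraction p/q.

205/27

Fold from the inside: start with 5/1.
  2 + 1/5 = 11/5
  1 + 5/11 = 16/11
  1 + 11/16 = 27/16
  7 + 16/27 = 205/27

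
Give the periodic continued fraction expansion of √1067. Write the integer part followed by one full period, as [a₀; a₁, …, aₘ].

a₀ = ⌊√1067⌋ = 32.
With m₀=0, d₀=1 and mₖ₊₁ = dₖaₖ − mₖ, dₖ₊₁ = (n − mₖ₊₁²)/dₖ, aₖ₊₁ = ⌊(a₀+mₖ₊₁)/dₖ₊₁⌋:
  k=1: m=32, d=43, a=1
  k=2: m=11, d=22, a=1
  k=3: m=11, d=43, a=1
  k=4: m=32, d=1, a=64
d=1 and a=2a₀=64 at k=4, so the next step gives (m, d) = (32, 43) again — its k=1 value — and the period has length 4.

[32; 1, 1, 1, 64]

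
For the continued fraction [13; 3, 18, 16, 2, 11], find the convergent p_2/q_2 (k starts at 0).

733/55

Using pₖ = aₖpₖ₋₁ + pₖ₋₂, qₖ = aₖqₖ₋₁ + qₖ₋₂ (with p₋₁=1, p₋₂=0, q₋₁=0, q₋₂=1):
  k=0: a=13, p=13, q=1
  k=1: a=3, p=40, q=3
  k=2: a=18, p=733, q=55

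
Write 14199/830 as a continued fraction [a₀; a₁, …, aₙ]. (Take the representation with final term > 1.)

14199 = 17*830 + 89
830 = 9*89 + 29
89 = 3*29 + 2
29 = 14*2 + 1
2 = 2*1 + 0  (stop)
So 14199/830 = [17; 9, 3, 14, 2].

[17; 9, 3, 14, 2]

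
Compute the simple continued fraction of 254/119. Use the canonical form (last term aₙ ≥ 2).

[2; 7, 2, 3, 2]

254 = 2·119 + 16
119 = 7·16 + 7
16 = 2·7 + 2
7 = 3·2 + 1
2 = 2·1 + 0  (stop)
So 254/119 = [2; 7, 2, 3, 2].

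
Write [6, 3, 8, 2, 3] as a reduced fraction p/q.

1163/184

Fold from the inside: start with 3/1.
  2 + 1/3 = 7/3
  8 + 3/7 = 59/7
  3 + 7/59 = 184/59
  6 + 59/184 = 1163/184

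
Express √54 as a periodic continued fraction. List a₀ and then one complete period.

[7; 2, 1, 6, 1, 2, 14]

a₀ = ⌊√54⌋ = 7.
With m₀=0, d₀=1 and mₖ₊₁ = dₖaₖ − mₖ, dₖ₊₁ = (n − mₖ₊₁²)/dₖ, aₖ₊₁ = ⌊(a₀+mₖ₊₁)/dₖ₊₁⌋:
  k=1: m=7, d=5, a=2
  k=2: m=3, d=9, a=1
  k=3: m=6, d=2, a=6
  k=4: m=6, d=9, a=1
  k=5: m=3, d=5, a=2
  k=6: m=7, d=1, a=14
d=1 and a=2a₀=14 at k=6, so the next step gives (m, d) = (7, 5) again — its k=1 value — and the period has length 6.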